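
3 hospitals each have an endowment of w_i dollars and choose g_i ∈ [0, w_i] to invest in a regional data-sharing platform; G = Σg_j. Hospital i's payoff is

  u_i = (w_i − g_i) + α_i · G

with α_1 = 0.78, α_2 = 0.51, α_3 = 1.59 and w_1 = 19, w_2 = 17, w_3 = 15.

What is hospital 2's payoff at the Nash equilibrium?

24.65

∂u_i/∂g_i = α_i − 1, so hospital i contributes w_i if α_i > 1, else 0.
α_i > 1 for i ∈ {3}; NE contributions (0, 0, 15), G = 15.
u_2 = (17 − 0) + 0.51·15 = 24.65.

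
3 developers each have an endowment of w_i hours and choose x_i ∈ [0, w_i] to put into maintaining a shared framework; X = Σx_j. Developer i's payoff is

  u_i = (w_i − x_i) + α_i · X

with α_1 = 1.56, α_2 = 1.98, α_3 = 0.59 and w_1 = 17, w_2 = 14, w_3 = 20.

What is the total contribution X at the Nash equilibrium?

31

∂u_i/∂x_i = α_i − 1, so developer i contributes w_i if α_i > 1, else 0.
α_i > 1 for i ∈ {1, 2}; NE contributions (17, 14, 0), X = 31.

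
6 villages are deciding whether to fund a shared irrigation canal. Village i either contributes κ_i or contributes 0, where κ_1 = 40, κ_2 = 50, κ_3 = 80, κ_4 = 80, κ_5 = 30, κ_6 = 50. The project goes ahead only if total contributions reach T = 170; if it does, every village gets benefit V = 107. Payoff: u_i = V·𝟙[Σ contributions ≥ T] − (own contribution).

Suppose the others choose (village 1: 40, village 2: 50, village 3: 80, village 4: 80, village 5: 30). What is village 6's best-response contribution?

0

Others' total = 280 ≥ 170; contributing adds cost 50 for no extra benefit.
Best response: 0.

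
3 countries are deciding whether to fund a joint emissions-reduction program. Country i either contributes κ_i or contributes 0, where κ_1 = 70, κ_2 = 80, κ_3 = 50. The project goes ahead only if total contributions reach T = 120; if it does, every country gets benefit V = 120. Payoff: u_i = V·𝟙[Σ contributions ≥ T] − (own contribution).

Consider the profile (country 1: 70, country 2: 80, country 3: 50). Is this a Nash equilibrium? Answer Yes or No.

Total = 200 ≥ 120: provided.
Country 1 (pledges 70, payoff 50): dropping to 0 → total 130, payoff 120. Profitable deviation.

No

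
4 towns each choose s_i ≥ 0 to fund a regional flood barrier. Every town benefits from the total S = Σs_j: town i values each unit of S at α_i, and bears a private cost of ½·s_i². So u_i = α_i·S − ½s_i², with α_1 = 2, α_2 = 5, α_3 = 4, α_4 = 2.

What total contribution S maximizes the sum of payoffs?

52

Planner FOC: ∂(Σu_j)/∂s_i = (Σα_j) − s_i = 0, so s_i^SO = Σα_j = 13 for every i; S^SO = 52.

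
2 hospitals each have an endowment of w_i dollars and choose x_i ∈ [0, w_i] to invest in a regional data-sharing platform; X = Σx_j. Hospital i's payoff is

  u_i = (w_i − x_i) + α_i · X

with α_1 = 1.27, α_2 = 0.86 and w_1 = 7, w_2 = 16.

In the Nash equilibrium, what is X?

7

∂u_i/∂x_i = α_i − 1, so hospital i contributes w_i if α_i > 1, else 0.
α_i > 1 for i ∈ {1}; NE contributions (7, 0), X = 7.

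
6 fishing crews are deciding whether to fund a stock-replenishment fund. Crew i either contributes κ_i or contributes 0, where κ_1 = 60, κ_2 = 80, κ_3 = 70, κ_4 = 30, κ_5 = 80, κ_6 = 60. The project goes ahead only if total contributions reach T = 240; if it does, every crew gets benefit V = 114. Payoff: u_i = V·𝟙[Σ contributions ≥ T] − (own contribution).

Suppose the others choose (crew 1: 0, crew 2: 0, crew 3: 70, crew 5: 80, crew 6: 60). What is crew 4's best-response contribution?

30

Others' total = 210. Contributing 30 brings total to 240 ≥ 240: gain V − κ_4 = 84.
Best response: 30.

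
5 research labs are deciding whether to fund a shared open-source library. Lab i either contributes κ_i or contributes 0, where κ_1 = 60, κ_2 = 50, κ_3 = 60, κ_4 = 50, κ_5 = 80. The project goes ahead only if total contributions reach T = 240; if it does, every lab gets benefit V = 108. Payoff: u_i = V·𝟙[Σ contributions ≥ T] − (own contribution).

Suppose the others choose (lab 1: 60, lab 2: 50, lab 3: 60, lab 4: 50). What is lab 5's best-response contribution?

80

Others' total = 220. Contributing 80 brings total to 300 ≥ 240: gain V − κ_5 = 28.
Best response: 80.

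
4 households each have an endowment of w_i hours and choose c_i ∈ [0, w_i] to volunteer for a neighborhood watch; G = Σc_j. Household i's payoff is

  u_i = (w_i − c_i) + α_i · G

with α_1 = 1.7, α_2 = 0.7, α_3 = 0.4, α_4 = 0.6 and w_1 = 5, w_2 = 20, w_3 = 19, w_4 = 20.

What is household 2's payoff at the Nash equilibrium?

23.5

∂u_i/∂c_i = α_i − 1, so household i contributes w_i if α_i > 1, else 0.
α_i > 1 for i ∈ {1}; NE contributions (5, 0, 0, 0), G = 5.
u_2 = (20 − 0) + 0.7·5 = 23.5.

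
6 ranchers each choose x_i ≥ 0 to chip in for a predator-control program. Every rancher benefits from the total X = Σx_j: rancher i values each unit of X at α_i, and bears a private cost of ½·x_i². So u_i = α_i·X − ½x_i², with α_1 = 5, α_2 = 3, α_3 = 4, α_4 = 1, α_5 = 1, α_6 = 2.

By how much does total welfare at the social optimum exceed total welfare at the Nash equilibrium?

540

Rancher i's FOC: ∂u_i/∂x_i = α_i − x_i = 0, so x_i* = α_i.
NE contributions = (5, 3, 4, 1, 1, 2); X = 16.
W^NE = (Σα)·X − ½Σα_i² = 16² − ½·56 = 228.
Planner sets x_i = Σα_j = 16 for every i, so X^SO = 6·16 = 96.
W^SO = (Σα)·X^SO − ½·6·(Σα)² = (6/2)·16² = 768.
Deadweight loss = W^SO − W^NE = 540.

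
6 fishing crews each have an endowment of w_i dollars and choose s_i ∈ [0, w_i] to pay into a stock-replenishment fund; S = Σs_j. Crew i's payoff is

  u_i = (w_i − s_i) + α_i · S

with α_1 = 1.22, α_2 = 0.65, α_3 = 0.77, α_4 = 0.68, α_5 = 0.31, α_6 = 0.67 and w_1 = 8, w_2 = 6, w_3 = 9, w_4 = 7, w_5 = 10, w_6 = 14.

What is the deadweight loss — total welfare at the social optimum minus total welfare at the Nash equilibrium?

∂u_i/∂s_i = α_i − 1, so crew i contributes w_i if α_i > 1, else 0.
α_i > 1 for i ∈ {1}; NE contributions (8, 0, 0, 0, 0, 0), S = 8.
W^NE = Σw_i − S^NE + (Σα_i)·S^NE = 54 + 3.3·8 = 80.4.
Planner: ∂(Σu_j)/∂s_i = Σα_j − 1 = 3.3 > 0, so everyone contributes w_i; S^SO = 54, W^SO = 54 + 3.3·54 = 232.2.
Deadweight loss = 151.8.

151.8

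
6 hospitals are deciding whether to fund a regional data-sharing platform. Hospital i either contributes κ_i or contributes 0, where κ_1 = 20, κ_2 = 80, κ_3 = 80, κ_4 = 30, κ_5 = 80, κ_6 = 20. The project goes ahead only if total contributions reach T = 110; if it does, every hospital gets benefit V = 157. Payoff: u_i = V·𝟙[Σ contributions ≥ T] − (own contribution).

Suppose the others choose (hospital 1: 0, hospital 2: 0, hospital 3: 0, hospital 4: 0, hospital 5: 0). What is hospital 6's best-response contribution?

Others' total = 0. Even contributing 20 gives 20 < 110: no benefit either way.
Best response: 0.

0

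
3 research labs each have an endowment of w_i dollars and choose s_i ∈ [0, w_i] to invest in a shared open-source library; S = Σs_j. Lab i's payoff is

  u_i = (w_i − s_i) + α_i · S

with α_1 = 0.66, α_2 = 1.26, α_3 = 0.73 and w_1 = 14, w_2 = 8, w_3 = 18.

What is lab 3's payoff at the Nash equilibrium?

23.84

∂u_i/∂s_i = α_i − 1, so lab i contributes w_i if α_i > 1, else 0.
α_i > 1 for i ∈ {2}; NE contributions (0, 8, 0), S = 8.
u_3 = (18 − 0) + 0.73·8 = 23.84.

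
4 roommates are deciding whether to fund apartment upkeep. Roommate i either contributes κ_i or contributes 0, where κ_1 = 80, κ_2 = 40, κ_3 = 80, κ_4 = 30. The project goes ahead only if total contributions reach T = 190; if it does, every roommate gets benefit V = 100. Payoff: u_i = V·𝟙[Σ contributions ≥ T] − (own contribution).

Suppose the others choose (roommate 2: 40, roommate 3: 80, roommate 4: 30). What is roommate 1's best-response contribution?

Others' total = 150. Contributing 80 brings total to 230 ≥ 190: gain V − κ_1 = 20.
Best response: 80.

80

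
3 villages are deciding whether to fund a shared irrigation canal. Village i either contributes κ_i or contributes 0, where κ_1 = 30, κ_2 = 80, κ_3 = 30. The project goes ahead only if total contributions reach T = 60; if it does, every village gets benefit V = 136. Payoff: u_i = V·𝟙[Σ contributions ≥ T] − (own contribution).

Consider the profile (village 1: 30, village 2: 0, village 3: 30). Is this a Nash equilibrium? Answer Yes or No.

Total = 60 ≥ 60: provided.
Village 1 (pledges 30, payoff 106): dropping to 0 → total 30, payoff 0. No gain.
Village 2 (pledges 0, payoff 136): pledging 80 → total 140, payoff 56. No gain.
Village 3 (pledges 30, payoff 106): dropping to 0 → total 30, payoff 0. No gain.

Yes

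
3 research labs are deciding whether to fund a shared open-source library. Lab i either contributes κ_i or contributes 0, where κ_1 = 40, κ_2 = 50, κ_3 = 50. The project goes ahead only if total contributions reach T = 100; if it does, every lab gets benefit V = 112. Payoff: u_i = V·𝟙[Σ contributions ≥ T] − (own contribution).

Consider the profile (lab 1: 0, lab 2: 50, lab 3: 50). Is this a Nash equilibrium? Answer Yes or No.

Total = 100 ≥ 100: provided.
Lab 1 (pledges 0, payoff 112): pledging 40 → total 140, payoff 72. No gain.
Lab 2 (pledges 50, payoff 62): dropping to 0 → total 50, payoff 0. No gain.
Lab 3 (pledges 50, payoff 62): dropping to 0 → total 50, payoff 0. No gain.

Yes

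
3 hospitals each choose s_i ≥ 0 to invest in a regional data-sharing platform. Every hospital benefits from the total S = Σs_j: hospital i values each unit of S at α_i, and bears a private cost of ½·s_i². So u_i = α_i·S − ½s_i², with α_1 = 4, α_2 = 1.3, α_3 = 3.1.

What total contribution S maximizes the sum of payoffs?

Planner FOC: ∂(Σu_j)/∂s_i = (Σα_j) − s_i = 0, so s_i^SO = Σα_j = 8.4 for every i; S^SO = 25.2.

25.2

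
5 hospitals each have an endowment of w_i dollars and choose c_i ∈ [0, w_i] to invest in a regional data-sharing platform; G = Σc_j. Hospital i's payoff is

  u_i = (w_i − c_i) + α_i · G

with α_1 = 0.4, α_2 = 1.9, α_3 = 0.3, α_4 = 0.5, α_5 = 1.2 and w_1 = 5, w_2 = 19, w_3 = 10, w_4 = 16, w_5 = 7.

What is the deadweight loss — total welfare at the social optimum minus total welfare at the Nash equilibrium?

102.3

∂u_i/∂c_i = α_i − 1, so hospital i contributes w_i if α_i > 1, else 0.
α_i > 1 for i ∈ {2, 5}; NE contributions (0, 19, 0, 0, 7), G = 26.
W^NE = Σw_i − G^NE + (Σα_i)·G^NE = 57 + 3.3·26 = 142.8.
Planner: ∂(Σu_j)/∂c_i = Σα_j − 1 = 3.3 > 0, so everyone contributes w_i; G^SO = 57, W^SO = 57 + 3.3·57 = 245.1.
Deadweight loss = 102.3.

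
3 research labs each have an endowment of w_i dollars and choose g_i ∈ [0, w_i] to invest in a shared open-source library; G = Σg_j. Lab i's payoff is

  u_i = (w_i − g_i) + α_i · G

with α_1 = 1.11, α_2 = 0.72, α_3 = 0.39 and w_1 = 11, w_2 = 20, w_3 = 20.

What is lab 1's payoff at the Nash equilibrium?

12.21

∂u_i/∂g_i = α_i − 1, so lab i contributes w_i if α_i > 1, else 0.
α_i > 1 for i ∈ {1}; NE contributions (11, 0, 0), G = 11.
u_1 = (11 − 11) + 1.11·11 = 12.21.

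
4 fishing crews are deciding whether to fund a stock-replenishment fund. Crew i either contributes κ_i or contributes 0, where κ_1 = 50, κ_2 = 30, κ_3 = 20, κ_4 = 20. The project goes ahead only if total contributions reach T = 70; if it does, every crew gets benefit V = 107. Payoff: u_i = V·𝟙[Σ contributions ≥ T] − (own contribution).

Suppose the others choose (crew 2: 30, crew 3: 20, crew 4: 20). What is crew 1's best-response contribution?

Others' total = 70 ≥ 70; contributing adds cost 50 for no extra benefit.
Best response: 0.

0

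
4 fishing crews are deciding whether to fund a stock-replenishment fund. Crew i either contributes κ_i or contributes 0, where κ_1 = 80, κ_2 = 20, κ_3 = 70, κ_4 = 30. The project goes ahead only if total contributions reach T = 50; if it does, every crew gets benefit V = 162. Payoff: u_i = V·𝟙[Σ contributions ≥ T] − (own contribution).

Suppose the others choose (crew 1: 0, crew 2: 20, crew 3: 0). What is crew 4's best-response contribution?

30

Others' total = 20. Contributing 30 brings total to 50 ≥ 50: gain V − κ_4 = 132.
Best response: 30.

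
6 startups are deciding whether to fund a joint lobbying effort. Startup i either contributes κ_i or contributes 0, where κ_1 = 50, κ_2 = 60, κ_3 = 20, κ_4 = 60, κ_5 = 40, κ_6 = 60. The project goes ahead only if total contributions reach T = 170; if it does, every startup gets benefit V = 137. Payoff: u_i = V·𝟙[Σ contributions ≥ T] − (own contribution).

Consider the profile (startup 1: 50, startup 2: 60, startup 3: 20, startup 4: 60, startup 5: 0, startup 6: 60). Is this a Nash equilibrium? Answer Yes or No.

No

Total = 250 ≥ 170: provided.
Startup 1 (pledges 50, payoff 87): dropping to 0 → total 200, payoff 137. Profitable deviation.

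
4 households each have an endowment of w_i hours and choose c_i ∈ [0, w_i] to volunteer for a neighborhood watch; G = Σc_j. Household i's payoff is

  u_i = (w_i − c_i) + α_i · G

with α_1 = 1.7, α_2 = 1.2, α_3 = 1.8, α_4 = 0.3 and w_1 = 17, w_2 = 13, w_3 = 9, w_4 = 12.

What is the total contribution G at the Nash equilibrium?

∂u_i/∂c_i = α_i − 1, so household i contributes w_i if α_i > 1, else 0.
α_i > 1 for i ∈ {1, 2, 3}; NE contributions (17, 13, 9, 0), G = 39.

39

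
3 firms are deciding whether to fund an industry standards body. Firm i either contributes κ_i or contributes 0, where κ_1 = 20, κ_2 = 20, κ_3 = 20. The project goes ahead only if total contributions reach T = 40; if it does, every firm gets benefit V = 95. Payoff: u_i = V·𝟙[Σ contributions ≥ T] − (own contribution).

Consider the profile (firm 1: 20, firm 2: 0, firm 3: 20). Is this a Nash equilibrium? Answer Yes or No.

Yes

Total = 40 ≥ 40: provided.
Firm 1 (pledges 20, payoff 75): dropping to 0 → total 20, payoff 0. No gain.
Firm 2 (pledges 0, payoff 95): pledging 20 → total 60, payoff 75. No gain.
Firm 3 (pledges 20, payoff 75): dropping to 0 → total 20, payoff 0. No gain.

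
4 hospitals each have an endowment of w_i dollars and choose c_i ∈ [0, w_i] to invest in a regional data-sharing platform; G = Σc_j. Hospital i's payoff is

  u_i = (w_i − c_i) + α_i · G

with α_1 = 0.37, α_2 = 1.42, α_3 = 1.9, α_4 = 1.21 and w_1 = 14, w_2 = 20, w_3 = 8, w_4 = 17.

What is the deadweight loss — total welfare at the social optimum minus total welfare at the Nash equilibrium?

54.6

∂u_i/∂c_i = α_i − 1, so hospital i contributes w_i if α_i > 1, else 0.
α_i > 1 for i ∈ {2, 3, 4}; NE contributions (0, 20, 8, 17), G = 45.
W^NE = Σw_i − G^NE + (Σα_i)·G^NE = 59 + 3.9·45 = 234.5.
Planner: ∂(Σu_j)/∂c_i = Σα_j − 1 = 3.9 > 0, so everyone contributes w_i; G^SO = 59, W^SO = 59 + 3.9·59 = 289.1.
Deadweight loss = 54.6.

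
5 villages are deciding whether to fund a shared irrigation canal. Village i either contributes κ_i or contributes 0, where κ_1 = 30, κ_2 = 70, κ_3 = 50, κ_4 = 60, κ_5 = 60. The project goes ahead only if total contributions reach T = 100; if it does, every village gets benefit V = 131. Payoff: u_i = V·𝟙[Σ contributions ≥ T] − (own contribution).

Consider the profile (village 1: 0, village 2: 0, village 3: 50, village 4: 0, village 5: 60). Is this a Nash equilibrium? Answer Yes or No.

Yes

Total = 110 ≥ 100: provided.
Village 1 (pledges 0, payoff 131): pledging 30 → total 140, payoff 101. No gain.
Village 2 (pledges 0, payoff 131): pledging 70 → total 180, payoff 61. No gain.
Village 3 (pledges 50, payoff 81): dropping to 0 → total 60, payoff 0. No gain.
Village 4 (pledges 0, payoff 131): pledging 60 → total 170, payoff 71. No gain.
Village 5 (pledges 60, payoff 71): dropping to 0 → total 50, payoff 0. No gain.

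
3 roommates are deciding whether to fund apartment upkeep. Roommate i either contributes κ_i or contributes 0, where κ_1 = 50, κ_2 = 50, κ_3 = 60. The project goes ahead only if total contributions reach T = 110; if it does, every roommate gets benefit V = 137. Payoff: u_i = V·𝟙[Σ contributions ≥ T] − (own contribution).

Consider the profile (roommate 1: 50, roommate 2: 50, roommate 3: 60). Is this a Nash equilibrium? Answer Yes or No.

Total = 160 ≥ 110: provided.
Roommate 1 (pledges 50, payoff 87): dropping to 0 → total 110, payoff 137. Profitable deviation.

No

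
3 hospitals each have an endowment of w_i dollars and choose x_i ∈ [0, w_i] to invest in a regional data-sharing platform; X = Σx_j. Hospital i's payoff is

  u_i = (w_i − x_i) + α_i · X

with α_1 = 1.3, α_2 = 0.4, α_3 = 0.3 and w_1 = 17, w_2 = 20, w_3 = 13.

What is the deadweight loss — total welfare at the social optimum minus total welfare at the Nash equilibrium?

∂u_i/∂x_i = α_i − 1, so hospital i contributes w_i if α_i > 1, else 0.
α_i > 1 for i ∈ {1}; NE contributions (17, 0, 0), X = 17.
W^NE = Σw_i − X^NE + (Σα_i)·X^NE = 50 + 1·17 = 67.
Planner: ∂(Σu_j)/∂x_i = Σα_j − 1 = 1 > 0, so everyone contributes w_i; X^SO = 50, W^SO = 50 + 1·50 = 100.
Deadweight loss = 33.

33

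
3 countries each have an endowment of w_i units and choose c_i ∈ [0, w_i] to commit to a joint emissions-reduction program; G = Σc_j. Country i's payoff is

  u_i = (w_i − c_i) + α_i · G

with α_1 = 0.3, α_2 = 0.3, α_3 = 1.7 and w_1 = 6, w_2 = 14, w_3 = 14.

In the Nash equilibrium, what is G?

14

∂u_i/∂c_i = α_i − 1, so country i contributes w_i if α_i > 1, else 0.
α_i > 1 for i ∈ {3}; NE contributions (0, 0, 14), G = 14.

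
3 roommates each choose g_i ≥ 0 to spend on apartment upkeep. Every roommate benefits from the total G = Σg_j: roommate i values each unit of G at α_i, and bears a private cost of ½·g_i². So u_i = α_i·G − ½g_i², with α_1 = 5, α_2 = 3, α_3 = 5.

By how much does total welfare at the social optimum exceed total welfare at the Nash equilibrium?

Roommate i's FOC: ∂u_i/∂g_i = α_i − g_i = 0, so g_i* = α_i.
NE contributions = (5, 3, 5); G = 13.
W^NE = (Σα)·G − ½Σα_i² = 13² − ½·59 = 139.5.
Planner sets g_i = Σα_j = 13 for every i, so G^SO = 3·13 = 39.
W^SO = (Σα)·G^SO − ½·3·(Σα)² = (3/2)·13² = 253.5.
Deadweight loss = W^SO − W^NE = 114.

114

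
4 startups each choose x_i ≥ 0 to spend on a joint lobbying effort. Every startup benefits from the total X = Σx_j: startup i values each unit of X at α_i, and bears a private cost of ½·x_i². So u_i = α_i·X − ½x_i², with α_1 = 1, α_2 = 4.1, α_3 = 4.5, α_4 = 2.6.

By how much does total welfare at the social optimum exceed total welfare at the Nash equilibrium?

Startup i's FOC: ∂u_i/∂x_i = α_i − x_i = 0, so x_i* = α_i.
NE contributions = (1, 4.1, 4.5, 2.6); X = 12.2.
W^NE = (Σα)·X − ½Σα_i² = 12.2² − ½·44.82 = 126.43.
Planner sets x_i = Σα_j = 12.2 for every i, so X^SO = 4·12.2 = 48.8.
W^SO = (Σα)·X^SO − ½·4·(Σα)² = (4/2)·12.2² = 297.68.
Deadweight loss = W^SO − W^NE = 171.25.

171.25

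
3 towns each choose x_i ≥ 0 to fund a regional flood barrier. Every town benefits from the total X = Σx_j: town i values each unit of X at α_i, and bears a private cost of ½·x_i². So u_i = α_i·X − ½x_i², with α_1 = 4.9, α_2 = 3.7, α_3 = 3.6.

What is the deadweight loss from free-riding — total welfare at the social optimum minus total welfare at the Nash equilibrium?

Town i's FOC: ∂u_i/∂x_i = α_i − x_i = 0, so x_i* = α_i.
NE contributions = (4.9, 3.7, 3.6); X = 12.2.
W^NE = (Σα)·X − ½Σα_i² = 12.2² − ½·50.66 = 123.51.
Planner sets x_i = Σα_j = 12.2 for every i, so X^SO = 3·12.2 = 36.6.
W^SO = (Σα)·X^SO − ½·3·(Σα)² = (3/2)·12.2² = 223.26.
Deadweight loss = W^SO − W^NE = 99.75.

99.75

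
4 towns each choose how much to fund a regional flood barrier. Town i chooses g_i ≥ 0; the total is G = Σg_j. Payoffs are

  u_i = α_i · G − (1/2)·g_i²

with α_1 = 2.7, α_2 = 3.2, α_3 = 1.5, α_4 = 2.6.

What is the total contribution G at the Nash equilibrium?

10

Town i's FOC: ∂u_i/∂g_i = α_i − g_i = 0, so g_i* = α_i.
NE contributions = (2.7, 3.2, 1.5, 2.6); G = 10.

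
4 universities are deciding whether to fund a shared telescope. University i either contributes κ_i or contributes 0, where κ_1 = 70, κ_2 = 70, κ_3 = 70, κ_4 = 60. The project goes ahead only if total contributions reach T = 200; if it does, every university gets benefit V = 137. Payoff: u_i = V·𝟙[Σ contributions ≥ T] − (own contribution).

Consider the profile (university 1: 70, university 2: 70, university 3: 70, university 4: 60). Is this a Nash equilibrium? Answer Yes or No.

Total = 270 ≥ 200: provided.
University 1 (pledges 70, payoff 67): dropping to 0 → total 200, payoff 137. Profitable deviation.

No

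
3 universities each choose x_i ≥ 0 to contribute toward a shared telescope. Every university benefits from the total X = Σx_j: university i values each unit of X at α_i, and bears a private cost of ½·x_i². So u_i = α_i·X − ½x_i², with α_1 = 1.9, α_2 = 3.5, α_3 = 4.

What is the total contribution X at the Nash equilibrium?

9.4

University i's FOC: ∂u_i/∂x_i = α_i − x_i = 0, so x_i* = α_i.
NE contributions = (1.9, 3.5, 4); X = 9.4.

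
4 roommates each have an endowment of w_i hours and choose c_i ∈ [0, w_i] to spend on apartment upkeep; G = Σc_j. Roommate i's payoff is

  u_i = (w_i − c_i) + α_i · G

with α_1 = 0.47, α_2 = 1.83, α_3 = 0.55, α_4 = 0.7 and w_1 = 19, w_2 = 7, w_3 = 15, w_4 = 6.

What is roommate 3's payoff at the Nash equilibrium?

18.85

∂u_i/∂c_i = α_i − 1, so roommate i contributes w_i if α_i > 1, else 0.
α_i > 1 for i ∈ {2}; NE contributions (0, 7, 0, 0), G = 7.
u_3 = (15 − 0) + 0.55·7 = 18.85.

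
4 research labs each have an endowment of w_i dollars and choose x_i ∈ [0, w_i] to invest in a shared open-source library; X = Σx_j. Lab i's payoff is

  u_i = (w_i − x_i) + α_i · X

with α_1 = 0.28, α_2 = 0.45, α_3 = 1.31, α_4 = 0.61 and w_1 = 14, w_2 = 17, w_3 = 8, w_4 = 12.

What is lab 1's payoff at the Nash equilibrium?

∂u_i/∂x_i = α_i − 1, so lab i contributes w_i if α_i > 1, else 0.
α_i > 1 for i ∈ {3}; NE contributions (0, 0, 8, 0), X = 8.
u_1 = (14 − 0) + 0.28·8 = 16.24.

16.24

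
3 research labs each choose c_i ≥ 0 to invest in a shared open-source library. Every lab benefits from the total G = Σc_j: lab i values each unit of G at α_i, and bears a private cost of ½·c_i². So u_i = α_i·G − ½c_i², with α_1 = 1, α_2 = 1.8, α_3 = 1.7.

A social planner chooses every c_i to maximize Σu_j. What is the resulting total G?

Planner FOC: ∂(Σu_j)/∂c_i = (Σα_j) − c_i = 0, so c_i^SO = Σα_j = 4.5 for every i; G^SO = 13.5.

13.5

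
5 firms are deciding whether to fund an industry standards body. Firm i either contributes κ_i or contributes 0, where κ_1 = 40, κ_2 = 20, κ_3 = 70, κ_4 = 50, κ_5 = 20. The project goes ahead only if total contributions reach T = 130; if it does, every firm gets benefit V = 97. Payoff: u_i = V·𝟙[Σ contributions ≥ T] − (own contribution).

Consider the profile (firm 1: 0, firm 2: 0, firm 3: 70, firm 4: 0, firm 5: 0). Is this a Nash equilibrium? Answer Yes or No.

No

Total = 70 < 130: not provided.
Firm 1 (pledges 0, payoff 0): pledging 40 → total 110, payoff -40. No gain.
Firm 2 (pledges 0, payoff 0): pledging 20 → total 90, payoff -20. No gain.
Firm 3 (pledges 70, payoff -70): dropping to 0 → total 0, payoff 0. Profitable deviation.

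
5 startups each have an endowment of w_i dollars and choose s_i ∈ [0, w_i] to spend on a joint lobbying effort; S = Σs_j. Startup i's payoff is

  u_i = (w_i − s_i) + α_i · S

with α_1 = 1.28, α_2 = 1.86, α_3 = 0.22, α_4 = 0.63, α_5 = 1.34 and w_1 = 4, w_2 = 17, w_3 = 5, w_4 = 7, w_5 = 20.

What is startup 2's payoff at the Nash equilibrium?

∂u_i/∂s_i = α_i − 1, so startup i contributes w_i if α_i > 1, else 0.
α_i > 1 for i ∈ {1, 2, 5}; NE contributions (4, 17, 0, 0, 20), S = 41.
u_2 = (17 − 17) + 1.86·41 = 76.26.

76.26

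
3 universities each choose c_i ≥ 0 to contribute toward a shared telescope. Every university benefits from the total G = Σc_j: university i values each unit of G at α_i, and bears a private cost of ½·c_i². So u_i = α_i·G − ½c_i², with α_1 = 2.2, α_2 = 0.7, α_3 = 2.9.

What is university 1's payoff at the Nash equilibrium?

10.34

University i's FOC: ∂u_i/∂c_i = α_i − c_i = 0, so c_i* = α_i.
NE contributions = (2.2, 0.7, 2.9); G = 5.8.
u_1 = α_1·G − ½·(c_1)² = 2.2·5.8 − ½·2.2² = 10.34.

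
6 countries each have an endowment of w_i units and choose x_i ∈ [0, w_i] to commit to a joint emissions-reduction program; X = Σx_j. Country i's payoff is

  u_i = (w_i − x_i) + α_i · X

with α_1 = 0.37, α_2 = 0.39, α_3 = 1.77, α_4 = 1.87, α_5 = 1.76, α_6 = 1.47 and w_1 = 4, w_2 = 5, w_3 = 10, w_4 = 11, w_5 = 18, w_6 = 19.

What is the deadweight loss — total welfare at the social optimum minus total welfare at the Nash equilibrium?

59.67

∂u_i/∂x_i = α_i − 1, so country i contributes w_i if α_i > 1, else 0.
α_i > 1 for i ∈ {3, 4, 5, 6}; NE contributions (0, 0, 10, 11, 18, 19), X = 58.
W^NE = Σw_i − X^NE + (Σα_i)·X^NE = 67 + 6.63·58 = 451.54.
Planner: ∂(Σu_j)/∂x_i = Σα_j − 1 = 6.63 > 0, so everyone contributes w_i; X^SO = 67, W^SO = 67 + 6.63·67 = 511.21.
Deadweight loss = 59.67.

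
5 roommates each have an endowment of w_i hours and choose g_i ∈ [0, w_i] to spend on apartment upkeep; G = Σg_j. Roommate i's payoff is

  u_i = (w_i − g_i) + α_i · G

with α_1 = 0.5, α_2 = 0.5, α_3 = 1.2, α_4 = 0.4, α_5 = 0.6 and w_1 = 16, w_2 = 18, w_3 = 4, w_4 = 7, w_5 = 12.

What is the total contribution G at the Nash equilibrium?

∂u_i/∂g_i = α_i − 1, so roommate i contributes w_i if α_i > 1, else 0.
α_i > 1 for i ∈ {3}; NE contributions (0, 0, 4, 0, 0), G = 4.

4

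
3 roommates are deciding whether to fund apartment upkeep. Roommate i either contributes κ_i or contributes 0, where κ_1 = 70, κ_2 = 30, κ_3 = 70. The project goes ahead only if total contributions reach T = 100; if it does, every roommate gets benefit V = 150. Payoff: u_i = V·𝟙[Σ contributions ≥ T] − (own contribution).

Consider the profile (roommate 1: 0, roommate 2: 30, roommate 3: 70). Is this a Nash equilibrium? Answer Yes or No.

Yes

Total = 100 ≥ 100: provided.
Roommate 1 (pledges 0, payoff 150): pledging 70 → total 170, payoff 80. No gain.
Roommate 2 (pledges 30, payoff 120): dropping to 0 → total 70, payoff 0. No gain.
Roommate 3 (pledges 70, payoff 80): dropping to 0 → total 30, payoff 0. No gain.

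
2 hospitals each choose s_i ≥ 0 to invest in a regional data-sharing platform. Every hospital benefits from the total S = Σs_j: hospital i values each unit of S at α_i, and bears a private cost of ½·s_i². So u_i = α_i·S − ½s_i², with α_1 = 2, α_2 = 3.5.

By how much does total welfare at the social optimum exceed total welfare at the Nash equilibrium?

8.125

Hospital i's FOC: ∂u_i/∂s_i = α_i − s_i = 0, so s_i* = α_i.
NE contributions = (2, 3.5); S = 5.5.
W^NE = (Σα)·S − ½Σα_i² = 5.5² − ½·16.25 = 22.125.
Planner sets s_i = Σα_j = 5.5 for every i, so S^SO = 2·5.5 = 11.
W^SO = (Σα)·S^SO − ½·2·(Σα)² = (2/2)·5.5² = 30.25.
Deadweight loss = W^SO − W^NE = 8.125.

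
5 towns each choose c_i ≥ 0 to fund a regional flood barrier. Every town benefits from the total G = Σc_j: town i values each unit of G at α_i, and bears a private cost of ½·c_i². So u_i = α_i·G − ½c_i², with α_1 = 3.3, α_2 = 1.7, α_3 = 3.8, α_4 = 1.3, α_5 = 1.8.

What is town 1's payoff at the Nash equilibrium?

33.825

Town i's FOC: ∂u_i/∂c_i = α_i − c_i = 0, so c_i* = α_i.
NE contributions = (3.3, 1.7, 3.8, 1.3, 1.8); G = 11.9.
u_1 = α_1·G − ½·(c_1)² = 3.3·11.9 − ½·3.3² = 33.825.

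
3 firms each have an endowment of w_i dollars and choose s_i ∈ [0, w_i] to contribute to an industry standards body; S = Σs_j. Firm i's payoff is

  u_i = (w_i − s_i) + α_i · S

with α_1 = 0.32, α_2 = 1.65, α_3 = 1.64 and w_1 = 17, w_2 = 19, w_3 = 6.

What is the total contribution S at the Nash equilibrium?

∂u_i/∂s_i = α_i − 1, so firm i contributes w_i if α_i > 1, else 0.
α_i > 1 for i ∈ {2, 3}; NE contributions (0, 19, 6), S = 25.

25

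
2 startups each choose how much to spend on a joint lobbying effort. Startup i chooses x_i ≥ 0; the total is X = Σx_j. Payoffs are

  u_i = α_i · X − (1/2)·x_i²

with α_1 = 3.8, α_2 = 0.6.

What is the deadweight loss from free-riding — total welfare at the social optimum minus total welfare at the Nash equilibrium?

7.4

Startup i's FOC: ∂u_i/∂x_i = α_i − x_i = 0, so x_i* = α_i.
NE contributions = (3.8, 0.6); X = 4.4.
W^NE = (Σα)·X − ½Σα_i² = 4.4² − ½·14.8 = 11.96.
Planner sets x_i = Σα_j = 4.4 for every i, so X^SO = 2·4.4 = 8.8.
W^SO = (Σα)·X^SO − ½·2·(Σα)² = (2/2)·4.4² = 19.36.
Deadweight loss = W^SO − W^NE = 7.4.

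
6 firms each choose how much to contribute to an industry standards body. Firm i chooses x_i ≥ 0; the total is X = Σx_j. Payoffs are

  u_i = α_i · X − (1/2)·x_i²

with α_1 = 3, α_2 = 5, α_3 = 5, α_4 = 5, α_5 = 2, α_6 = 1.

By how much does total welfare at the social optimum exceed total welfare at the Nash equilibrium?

926.5

Firm i's FOC: ∂u_i/∂x_i = α_i − x_i = 0, so x_i* = α_i.
NE contributions = (3, 5, 5, 5, 2, 1); X = 21.
W^NE = (Σα)·X − ½Σα_i² = 21² − ½·89 = 396.5.
Planner sets x_i = Σα_j = 21 for every i, so X^SO = 6·21 = 126.
W^SO = (Σα)·X^SO − ½·6·(Σα)² = (6/2)·21² = 1323.
Deadweight loss = W^SO − W^NE = 926.5.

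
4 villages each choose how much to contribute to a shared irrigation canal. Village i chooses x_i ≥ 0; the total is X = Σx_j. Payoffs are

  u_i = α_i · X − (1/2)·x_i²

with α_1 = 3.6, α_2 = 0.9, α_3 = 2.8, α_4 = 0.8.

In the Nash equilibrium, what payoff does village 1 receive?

Village i's FOC: ∂u_i/∂x_i = α_i − x_i = 0, so x_i* = α_i.
NE contributions = (3.6, 0.9, 2.8, 0.8); X = 8.1.
u_1 = α_1·X − ½·(x_1)² = 3.6·8.1 − ½·3.6² = 22.68.

22.68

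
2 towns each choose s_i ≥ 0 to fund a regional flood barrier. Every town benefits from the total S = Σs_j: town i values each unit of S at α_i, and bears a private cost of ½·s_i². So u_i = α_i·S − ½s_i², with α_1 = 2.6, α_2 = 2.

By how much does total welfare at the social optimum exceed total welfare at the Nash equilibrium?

Town i's FOC: ∂u_i/∂s_i = α_i − s_i = 0, so s_i* = α_i.
NE contributions = (2.6, 2); S = 4.6.
W^NE = (Σα)·S − ½Σα_i² = 4.6² − ½·10.76 = 15.78.
Planner sets s_i = Σα_j = 4.6 for every i, so S^SO = 2·4.6 = 9.2.
W^SO = (Σα)·S^SO − ½·2·(Σα)² = (2/2)·4.6² = 21.16.
Deadweight loss = W^SO − W^NE = 5.38.

5.38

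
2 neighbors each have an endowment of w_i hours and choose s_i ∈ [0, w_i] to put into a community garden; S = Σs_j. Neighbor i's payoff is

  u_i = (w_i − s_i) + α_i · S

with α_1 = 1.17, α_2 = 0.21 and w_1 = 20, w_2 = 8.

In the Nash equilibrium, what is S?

∂u_i/∂s_i = α_i − 1, so neighbor i contributes w_i if α_i > 1, else 0.
α_i > 1 for i ∈ {1}; NE contributions (20, 0), S = 20.

20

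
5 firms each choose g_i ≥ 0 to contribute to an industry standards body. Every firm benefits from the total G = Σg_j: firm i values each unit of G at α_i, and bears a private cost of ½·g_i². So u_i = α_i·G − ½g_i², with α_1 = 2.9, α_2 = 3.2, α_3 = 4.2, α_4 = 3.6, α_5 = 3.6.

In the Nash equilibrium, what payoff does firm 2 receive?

50.88

Firm i's FOC: ∂u_i/∂g_i = α_i − g_i = 0, so g_i* = α_i.
NE contributions = (2.9, 3.2, 4.2, 3.6, 3.6); G = 17.5.
u_2 = α_2·G − ½·(g_2)² = 3.2·17.5 − ½·3.2² = 50.88.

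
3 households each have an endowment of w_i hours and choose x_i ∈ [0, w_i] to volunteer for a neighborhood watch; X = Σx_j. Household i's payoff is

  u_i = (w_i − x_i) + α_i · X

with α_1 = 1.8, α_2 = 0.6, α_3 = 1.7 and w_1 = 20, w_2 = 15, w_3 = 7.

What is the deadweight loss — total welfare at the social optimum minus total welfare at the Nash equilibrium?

∂u_i/∂x_i = α_i − 1, so household i contributes w_i if α_i > 1, else 0.
α_i > 1 for i ∈ {1, 3}; NE contributions (20, 0, 7), X = 27.
W^NE = Σw_i − X^NE + (Σα_i)·X^NE = 42 + 3.1·27 = 125.7.
Planner: ∂(Σu_j)/∂x_i = Σα_j − 1 = 3.1 > 0, so everyone contributes w_i; X^SO = 42, W^SO = 42 + 3.1·42 = 172.2.
Deadweight loss = 46.5.

46.5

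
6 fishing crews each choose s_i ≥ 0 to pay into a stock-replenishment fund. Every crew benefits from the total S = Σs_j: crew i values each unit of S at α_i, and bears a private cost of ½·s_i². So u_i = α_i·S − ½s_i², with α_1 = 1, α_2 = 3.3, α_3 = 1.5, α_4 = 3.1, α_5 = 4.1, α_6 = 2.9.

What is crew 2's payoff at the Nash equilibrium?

Crew i's FOC: ∂u_i/∂s_i = α_i − s_i = 0, so s_i* = α_i.
NE contributions = (1, 3.3, 1.5, 3.1, 4.1, 2.9); S = 15.9.
u_2 = α_2·S − ½·(s_2)² = 3.3·15.9 − ½·3.3² = 47.025.

47.025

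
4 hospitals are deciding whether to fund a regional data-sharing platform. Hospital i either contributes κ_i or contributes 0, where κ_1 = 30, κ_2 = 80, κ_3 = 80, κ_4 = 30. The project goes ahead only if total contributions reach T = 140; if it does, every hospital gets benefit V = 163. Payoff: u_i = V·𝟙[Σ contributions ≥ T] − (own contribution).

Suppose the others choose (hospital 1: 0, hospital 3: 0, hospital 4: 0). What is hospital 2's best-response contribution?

0

Others' total = 0. Even contributing 80 gives 80 < 140: no benefit either way.
Best response: 0.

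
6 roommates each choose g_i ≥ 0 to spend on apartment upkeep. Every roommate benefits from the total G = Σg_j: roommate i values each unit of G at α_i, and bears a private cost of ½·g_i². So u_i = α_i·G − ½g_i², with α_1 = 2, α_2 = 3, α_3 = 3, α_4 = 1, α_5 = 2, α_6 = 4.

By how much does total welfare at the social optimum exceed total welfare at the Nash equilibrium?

471.5

Roommate i's FOC: ∂u_i/∂g_i = α_i − g_i = 0, so g_i* = α_i.
NE contributions = (2, 3, 3, 1, 2, 4); G = 15.
W^NE = (Σα)·G − ½Σα_i² = 15² − ½·43 = 203.5.
Planner sets g_i = Σα_j = 15 for every i, so G^SO = 6·15 = 90.
W^SO = (Σα)·G^SO − ½·6·(Σα)² = (6/2)·15² = 675.
Deadweight loss = W^SO − W^NE = 471.5.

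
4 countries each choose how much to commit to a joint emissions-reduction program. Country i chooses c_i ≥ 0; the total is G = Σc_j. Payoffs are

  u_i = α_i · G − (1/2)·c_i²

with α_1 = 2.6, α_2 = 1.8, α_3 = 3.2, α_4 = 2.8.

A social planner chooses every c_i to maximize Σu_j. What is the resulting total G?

Planner FOC: ∂(Σu_j)/∂c_i = (Σα_j) − c_i = 0, so c_i^SO = Σα_j = 10.4 for every i; G^SO = 41.6.

41.6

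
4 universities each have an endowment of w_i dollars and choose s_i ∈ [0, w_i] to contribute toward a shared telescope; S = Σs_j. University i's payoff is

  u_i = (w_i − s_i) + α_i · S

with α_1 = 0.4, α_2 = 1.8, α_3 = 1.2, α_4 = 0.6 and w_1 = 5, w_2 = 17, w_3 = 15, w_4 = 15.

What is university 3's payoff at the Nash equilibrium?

∂u_i/∂s_i = α_i − 1, so university i contributes w_i if α_i > 1, else 0.
α_i > 1 for i ∈ {2, 3}; NE contributions (0, 17, 15, 0), S = 32.
u_3 = (15 − 15) + 1.2·32 = 38.4.

38.4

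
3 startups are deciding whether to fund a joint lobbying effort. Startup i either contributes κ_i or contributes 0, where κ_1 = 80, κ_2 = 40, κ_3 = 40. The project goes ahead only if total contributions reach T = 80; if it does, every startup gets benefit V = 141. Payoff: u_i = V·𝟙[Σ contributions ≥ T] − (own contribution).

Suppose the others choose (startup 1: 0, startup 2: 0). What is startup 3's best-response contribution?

Others' total = 0. Even contributing 40 gives 40 < 80: no benefit either way.
Best response: 0.

0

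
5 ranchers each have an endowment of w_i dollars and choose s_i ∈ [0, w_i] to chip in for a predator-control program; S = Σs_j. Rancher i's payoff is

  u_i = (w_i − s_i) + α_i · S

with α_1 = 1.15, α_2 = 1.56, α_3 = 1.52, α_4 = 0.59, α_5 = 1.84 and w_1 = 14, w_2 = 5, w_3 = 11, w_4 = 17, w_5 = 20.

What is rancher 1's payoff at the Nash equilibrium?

∂u_i/∂s_i = α_i − 1, so rancher i contributes w_i if α_i > 1, else 0.
α_i > 1 for i ∈ {1, 2, 3, 5}; NE contributions (14, 5, 11, 0, 20), S = 50.
u_1 = (14 − 14) + 1.15·50 = 57.5.

57.5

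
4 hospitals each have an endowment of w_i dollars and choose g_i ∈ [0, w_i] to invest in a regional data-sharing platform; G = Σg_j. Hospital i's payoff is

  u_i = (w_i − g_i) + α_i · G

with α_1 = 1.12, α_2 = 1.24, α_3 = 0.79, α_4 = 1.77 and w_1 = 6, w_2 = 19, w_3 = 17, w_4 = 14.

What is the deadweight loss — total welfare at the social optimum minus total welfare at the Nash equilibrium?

66.64

∂u_i/∂g_i = α_i − 1, so hospital i contributes w_i if α_i > 1, else 0.
α_i > 1 for i ∈ {1, 2, 4}; NE contributions (6, 19, 0, 14), G = 39.
W^NE = Σw_i − G^NE + (Σα_i)·G^NE = 56 + 3.92·39 = 208.88.
Planner: ∂(Σu_j)/∂g_i = Σα_j − 1 = 3.92 > 0, so everyone contributes w_i; G^SO = 56, W^SO = 56 + 3.92·56 = 275.52.
Deadweight loss = 66.64.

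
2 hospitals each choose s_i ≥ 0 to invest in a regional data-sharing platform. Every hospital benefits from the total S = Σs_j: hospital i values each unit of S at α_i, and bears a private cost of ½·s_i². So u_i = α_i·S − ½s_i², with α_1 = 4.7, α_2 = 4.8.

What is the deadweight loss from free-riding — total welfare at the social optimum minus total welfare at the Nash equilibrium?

Hospital i's FOC: ∂u_i/∂s_i = α_i − s_i = 0, so s_i* = α_i.
NE contributions = (4.7, 4.8); S = 9.5.
W^NE = (Σα)·S − ½Σα_i² = 9.5² − ½·45.13 = 67.685.
Planner sets s_i = Σα_j = 9.5 for every i, so S^SO = 2·9.5 = 19.
W^SO = (Σα)·S^SO − ½·2·(Σα)² = (2/2)·9.5² = 90.25.
Deadweight loss = W^SO − W^NE = 22.565.

22.565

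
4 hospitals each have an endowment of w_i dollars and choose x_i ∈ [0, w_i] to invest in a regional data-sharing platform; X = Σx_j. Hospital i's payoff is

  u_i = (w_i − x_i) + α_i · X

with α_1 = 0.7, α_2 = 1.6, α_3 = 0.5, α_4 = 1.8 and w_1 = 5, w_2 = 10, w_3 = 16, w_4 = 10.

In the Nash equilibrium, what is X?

∂u_i/∂x_i = α_i − 1, so hospital i contributes w_i if α_i > 1, else 0.
α_i > 1 for i ∈ {2, 4}; NE contributions (0, 10, 0, 10), X = 20.

20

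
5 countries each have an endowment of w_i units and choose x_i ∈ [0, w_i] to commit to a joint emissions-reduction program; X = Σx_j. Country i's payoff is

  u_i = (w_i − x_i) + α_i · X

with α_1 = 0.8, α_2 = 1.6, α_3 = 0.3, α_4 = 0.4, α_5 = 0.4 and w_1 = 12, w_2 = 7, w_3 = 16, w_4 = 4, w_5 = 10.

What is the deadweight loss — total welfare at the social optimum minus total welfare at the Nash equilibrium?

∂u_i/∂x_i = α_i − 1, so country i contributes w_i if α_i > 1, else 0.
α_i > 1 for i ∈ {2}; NE contributions (0, 7, 0, 0, 0), X = 7.
W^NE = Σw_i − X^NE + (Σα_i)·X^NE = 49 + 2.5·7 = 66.5.
Planner: ∂(Σu_j)/∂x_i = Σα_j − 1 = 2.5 > 0, so everyone contributes w_i; X^SO = 49, W^SO = 49 + 2.5·49 = 171.5.
Deadweight loss = 105.

105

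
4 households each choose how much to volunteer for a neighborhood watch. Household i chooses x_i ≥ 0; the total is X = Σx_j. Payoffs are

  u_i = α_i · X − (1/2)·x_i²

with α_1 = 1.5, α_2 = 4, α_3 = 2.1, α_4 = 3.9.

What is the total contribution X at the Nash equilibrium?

11.5

Household i's FOC: ∂u_i/∂x_i = α_i − x_i = 0, so x_i* = α_i.
NE contributions = (1.5, 4, 2.1, 3.9); X = 11.5.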